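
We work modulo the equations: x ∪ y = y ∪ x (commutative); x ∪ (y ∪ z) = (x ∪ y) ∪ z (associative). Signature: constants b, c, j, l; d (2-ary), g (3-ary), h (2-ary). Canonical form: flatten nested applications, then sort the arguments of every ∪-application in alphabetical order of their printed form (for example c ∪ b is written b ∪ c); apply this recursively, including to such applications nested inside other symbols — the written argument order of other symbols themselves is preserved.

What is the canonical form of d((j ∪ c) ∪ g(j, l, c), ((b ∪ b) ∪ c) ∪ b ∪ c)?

Work inside:  ((b ∪ b) ∪ c) ∪ b ∪ c
Merge nested applications:  b ∪ b ∪ c ∪ b ∪ c
Sort arguments:  b ∪ b ∪ b ∪ c ∪ c
Put back:  d(c ∪ g(j, l, c) ∪ j, b ∪ b ∪ b ∪ c ∪ c)

Answer: d(c ∪ g(j, l, c) ∪ j, b ∪ b ∪ b ∪ c ∪ c)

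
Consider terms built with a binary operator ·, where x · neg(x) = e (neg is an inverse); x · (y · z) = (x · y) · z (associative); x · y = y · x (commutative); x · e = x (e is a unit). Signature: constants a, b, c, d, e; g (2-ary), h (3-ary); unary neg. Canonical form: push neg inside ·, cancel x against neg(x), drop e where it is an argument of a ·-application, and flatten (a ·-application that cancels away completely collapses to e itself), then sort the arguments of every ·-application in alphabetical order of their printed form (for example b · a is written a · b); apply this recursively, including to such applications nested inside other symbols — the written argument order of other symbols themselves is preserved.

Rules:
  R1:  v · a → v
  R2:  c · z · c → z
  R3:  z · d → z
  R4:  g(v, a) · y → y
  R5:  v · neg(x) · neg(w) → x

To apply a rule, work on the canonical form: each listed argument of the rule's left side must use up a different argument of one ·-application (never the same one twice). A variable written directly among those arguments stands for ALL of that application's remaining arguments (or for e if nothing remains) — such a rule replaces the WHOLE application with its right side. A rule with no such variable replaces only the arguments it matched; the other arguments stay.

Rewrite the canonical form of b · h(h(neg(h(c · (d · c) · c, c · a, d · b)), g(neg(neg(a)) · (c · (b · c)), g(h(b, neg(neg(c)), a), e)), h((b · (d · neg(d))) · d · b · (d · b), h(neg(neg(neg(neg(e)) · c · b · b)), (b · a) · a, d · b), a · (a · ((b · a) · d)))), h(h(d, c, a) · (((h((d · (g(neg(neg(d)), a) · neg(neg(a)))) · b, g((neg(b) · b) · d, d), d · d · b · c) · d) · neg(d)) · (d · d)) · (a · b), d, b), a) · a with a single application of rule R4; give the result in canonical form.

Canonical form:  a · b · h(h(neg(h(c · c · c · d, a · c, b · d)), g(a · b · c · c, g(h(b, c, a), e)), h(b · b · b · d · d, h(b · b · c, a · a · b, b · d), a · a · a · b · d)), h(a · b · d · d · h(a · b · d · g(d, a), g(d, d), b · c · d · d) · h(d, c, a), d, b), a)
R4 matches:  uses g(d, a);  v := d, y := a · b · d
The extension variable absorbs all remaining arguments, so the whole application is rewritten.
Result:  a · b · h(h(neg(h(c · c · c · d, a · c, b · d)), g(a · b · c · c, g(h(b, c, a), e)), h(b · b · b · d · d, h(b · b · c, a · a · b, b · d), a · a · a · b · d)), h(a · b · d · d · h(a · b · d, g(d, d), b · c · d · d) · h(d, c, a), d, b), a)

Answer: a · b · h(h(neg(h(c · c · c · d, a · c, b · d)), g(a · b · c · c, g(h(b, c, a), e)), h(b · b · b · d · d, h(b · b · c, a · a · b, b · d), a · a · a · b · d)), h(a · b · d · d · h(a · b · d, g(d, d), b · c · d · d) · h(d, c, a), d, b), a)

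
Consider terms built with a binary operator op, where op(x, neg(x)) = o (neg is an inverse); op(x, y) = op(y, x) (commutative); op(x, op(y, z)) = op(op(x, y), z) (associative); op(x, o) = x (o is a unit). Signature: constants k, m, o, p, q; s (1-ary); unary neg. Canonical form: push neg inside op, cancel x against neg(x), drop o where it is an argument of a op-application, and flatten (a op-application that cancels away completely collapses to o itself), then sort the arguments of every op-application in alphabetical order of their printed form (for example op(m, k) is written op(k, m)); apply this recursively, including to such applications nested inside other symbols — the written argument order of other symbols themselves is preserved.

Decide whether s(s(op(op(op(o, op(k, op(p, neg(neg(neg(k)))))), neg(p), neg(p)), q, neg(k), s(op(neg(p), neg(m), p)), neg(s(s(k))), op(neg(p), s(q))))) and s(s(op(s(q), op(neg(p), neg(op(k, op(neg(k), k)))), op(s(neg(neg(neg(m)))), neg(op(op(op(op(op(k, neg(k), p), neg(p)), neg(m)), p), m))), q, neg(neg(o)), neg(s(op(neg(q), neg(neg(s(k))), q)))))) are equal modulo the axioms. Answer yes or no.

Answer: yes — both canonical forms are s(s(op(neg(k), neg(p), neg(p), neg(s(s(k))), q, s(neg(m)), s(q))))

Derivation:
Left:  s(s(op(op(op(o, op(k, op(p, neg(neg(neg(k)))))), neg(p), neg(p)), q, neg(k), s(op(neg(p), neg(m), p)), neg(s(s(k))), op(neg(p), s(q)))))
  Work inside:  op(op(op(o, op(k, op(p, neg(neg(neg(k)))))), neg(p), neg(p)), q, neg(k), s(op(neg(p), neg(m), p)), neg(s(s(k))), op(neg(p), s(q)))
  Push neg inside:  distribute neg over op and collapse double neg
  Collect terms:  op(neg(k), neg(p), neg(p), q, s(neg(m)), neg(s(s(k))), s(q))
  Sort arguments:  op(neg(k), neg(p), neg(p), neg(s(s(k))), q, s(neg(m)), s(q))
  Put back:  s(s(op(neg(k), neg(p), neg(p), neg(s(s(k))), q, s(neg(m)), s(q))))
Right:  s(s(op(s(q), op(neg(p), neg(op(k, op(neg(k), k)))), op(s(neg(neg(neg(m)))), neg(op(op(op(op(op(k, neg(k), p), neg(p)), neg(m)), p), m))), q, neg(neg(o)), neg(s(op(neg(q), neg(neg(s(k))), q))))))
  Work inside:  op(s(q), op(neg(p), neg(op(k, op(neg(k), k)))), op(s(neg(neg(neg(m)))), neg(op(op(op(op(op(k, neg(k), p), neg(p)), neg(m)), p), m))), q, neg(neg(o)), neg(s(op(neg(q), neg(neg(s(k))), q))))
  Push neg inside:  distribute neg over op and collapse double neg
  Cancel:  m cancels
  Collect:  op(s(q), neg(p), neg(p), neg(k), s(neg(m)), q, neg(s(s(k))))
  Sort arguments:  op(neg(k), neg(p), neg(p), neg(s(s(k))), q, s(neg(m)), s(q))
  Reassemble:  s(s(op(neg(k), neg(p), neg(p), neg(s(s(k))), q, s(neg(m)), s(q))))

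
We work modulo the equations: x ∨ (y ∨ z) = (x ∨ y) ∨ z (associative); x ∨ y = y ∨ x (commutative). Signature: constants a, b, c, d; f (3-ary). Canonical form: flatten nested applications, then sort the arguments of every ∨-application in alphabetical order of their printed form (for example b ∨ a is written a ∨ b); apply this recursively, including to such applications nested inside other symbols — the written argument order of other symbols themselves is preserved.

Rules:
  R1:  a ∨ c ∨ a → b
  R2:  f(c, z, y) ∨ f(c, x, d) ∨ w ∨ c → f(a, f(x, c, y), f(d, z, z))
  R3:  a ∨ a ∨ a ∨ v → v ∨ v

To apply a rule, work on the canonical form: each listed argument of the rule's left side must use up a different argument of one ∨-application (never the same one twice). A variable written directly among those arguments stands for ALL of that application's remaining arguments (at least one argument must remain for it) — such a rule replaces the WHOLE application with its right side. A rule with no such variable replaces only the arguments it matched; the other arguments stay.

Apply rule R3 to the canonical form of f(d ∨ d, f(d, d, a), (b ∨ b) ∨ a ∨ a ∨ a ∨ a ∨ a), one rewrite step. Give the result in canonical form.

Canonical form:  f(d ∨ d, f(d, d, a), a ∨ a ∨ a ∨ a ∨ a ∨ b ∨ b)
Apply R3:  consuming a, a, a;  v := a ∨ a ∨ b ∨ b
The variable takes the whole remainder — replace the entire application.
Result:  f(d ∨ d, f(d, d, a), a ∨ a ∨ a ∨ a ∨ b ∨ b ∨ b ∨ b)

Answer: f(d ∨ d, f(d, d, a), a ∨ a ∨ a ∨ a ∨ b ∨ b ∨ b ∨ b)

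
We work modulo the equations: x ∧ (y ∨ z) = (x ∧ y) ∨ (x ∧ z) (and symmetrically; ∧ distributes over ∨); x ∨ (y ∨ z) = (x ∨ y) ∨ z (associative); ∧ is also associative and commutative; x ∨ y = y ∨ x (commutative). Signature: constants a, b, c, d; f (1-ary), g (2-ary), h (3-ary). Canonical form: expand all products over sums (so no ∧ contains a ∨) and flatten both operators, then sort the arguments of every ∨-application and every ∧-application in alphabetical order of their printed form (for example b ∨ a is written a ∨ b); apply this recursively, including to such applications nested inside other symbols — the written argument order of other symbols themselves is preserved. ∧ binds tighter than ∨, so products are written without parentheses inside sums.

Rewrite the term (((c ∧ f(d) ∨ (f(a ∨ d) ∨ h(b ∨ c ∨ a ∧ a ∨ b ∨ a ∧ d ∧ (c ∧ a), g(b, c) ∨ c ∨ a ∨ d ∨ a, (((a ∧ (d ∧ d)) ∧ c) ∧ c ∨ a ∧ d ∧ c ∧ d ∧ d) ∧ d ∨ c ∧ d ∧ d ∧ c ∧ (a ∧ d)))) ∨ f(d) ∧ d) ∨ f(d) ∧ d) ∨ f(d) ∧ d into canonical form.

Answer: c ∧ f(d) ∨ d ∧ f(d) ∨ d ∧ f(d) ∨ d ∧ f(d) ∨ f(a ∨ d) ∨ h(a ∧ a ∨ a ∧ a ∧ c ∧ d ∨ b ∨ b ∨ c, a ∨ a ∨ c ∨ d ∨ g(b, c), a ∧ c ∧ c ∧ d ∧ d ∧ d ∨ a ∧ c ∧ c ∧ d ∧ d ∧ d ∨ a ∧ c ∧ d ∧ d ∧ d ∧ d)

Derivation:
Expand:  c ∧ f(d) ∨ f(a ∨ d) ∨ h(a ∧ a ∨ a ∧ a ∧ c ∧ d ∨ b ∨ b ∨ c, a ∨ a ∨ c ∨ d ∨ g(b, c), a ∧ c ∧ c ∧ d ∧ d ∧ d ∨ a ∧ c ∧ c ∧ d ∧ d ∧ d ∨ a ∧ c ∧ d ∧ d ∧ d ∧ d) ∨ d ∧ f(d) ∨ d ∧ f(d) ∨ d ∧ f(d)
Order the arguments:  c ∧ f(d) ∨ d ∧ f(d) ∨ d ∧ f(d) ∨ d ∧ f(d) ∨ f(a ∨ d) ∨ h(a ∧ a ∨ a ∧ a ∧ c ∧ d ∨ b ∨ b ∨ c, a ∨ a ∨ c ∨ d ∨ g(b, c), a ∧ c ∧ c ∧ d ∧ d ∧ d ∨ a ∧ c ∧ c ∧ d ∧ d ∧ d ∨ a ∧ c ∧ d ∧ d ∧ d ∧ d)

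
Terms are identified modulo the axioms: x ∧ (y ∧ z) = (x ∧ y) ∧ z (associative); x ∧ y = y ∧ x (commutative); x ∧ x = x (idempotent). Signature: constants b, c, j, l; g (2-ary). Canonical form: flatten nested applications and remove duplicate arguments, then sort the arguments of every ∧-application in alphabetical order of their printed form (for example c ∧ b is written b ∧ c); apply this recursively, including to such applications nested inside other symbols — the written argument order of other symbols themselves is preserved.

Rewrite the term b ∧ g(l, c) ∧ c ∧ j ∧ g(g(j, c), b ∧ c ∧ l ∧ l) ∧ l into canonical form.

Inside:  g(g(j, c), b ∧ c ∧ l ∧ l)  →  g(g(j, c), b ∧ c ∧ l)
Order the arguments:  b ∧ c ∧ g(g(j, c), b ∧ c ∧ l) ∧ g(l, c) ∧ j ∧ l

Answer: b ∧ c ∧ g(g(j, c), b ∧ c ∧ l) ∧ g(l, c) ∧ j ∧ l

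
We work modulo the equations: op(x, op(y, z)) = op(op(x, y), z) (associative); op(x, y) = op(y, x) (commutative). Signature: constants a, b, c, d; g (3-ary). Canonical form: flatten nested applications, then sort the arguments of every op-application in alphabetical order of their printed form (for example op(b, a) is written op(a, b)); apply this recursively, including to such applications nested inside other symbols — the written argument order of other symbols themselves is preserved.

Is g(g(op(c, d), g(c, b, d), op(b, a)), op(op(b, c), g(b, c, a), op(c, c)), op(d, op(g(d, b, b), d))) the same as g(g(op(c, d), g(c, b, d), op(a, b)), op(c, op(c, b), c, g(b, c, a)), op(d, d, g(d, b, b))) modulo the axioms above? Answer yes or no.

Left:  g(g(op(c, d), g(c, b, d), op(b, a)), op(op(b, c), g(b, c, a), op(c, c)), op(d, op(g(d, b, b), d)))
  Focus inside:  op(op(b, c), g(b, c, a), op(c, c))
  Un-nest:  op(b, c, g(b, c, a), c, c)
  Order the arguments:  op(b, c, c, c, g(b, c, a))
  Put back:  g(g(op(c, d), g(c, b, d), op(a, b)), op(b, c, c, c, g(b, c, a)), op(d, d, g(d, b, b)))
Right:  g(g(op(c, d), g(c, b, d), op(a, b)), op(c, op(c, b), c, g(b, c, a)), op(d, d, g(d, b, b)))
  Work inside:  op(c, op(c, b), c, g(b, c, a))
  Merge nested applications:  op(c, c, b, c, g(b, c, a))
  Sort arguments:  op(b, c, c, c, g(b, c, a))
  Rebuild:  g(g(op(c, d), g(c, b, d), op(a, b)), op(b, c, c, c, g(b, c, a)), op(d, d, g(d, b, b)))

Answer: yes — both canonical forms are g(g(op(c, d), g(c, b, d), op(a, b)), op(b, c, c, c, g(b, c, a)), op(d, d, g(d, b, b)))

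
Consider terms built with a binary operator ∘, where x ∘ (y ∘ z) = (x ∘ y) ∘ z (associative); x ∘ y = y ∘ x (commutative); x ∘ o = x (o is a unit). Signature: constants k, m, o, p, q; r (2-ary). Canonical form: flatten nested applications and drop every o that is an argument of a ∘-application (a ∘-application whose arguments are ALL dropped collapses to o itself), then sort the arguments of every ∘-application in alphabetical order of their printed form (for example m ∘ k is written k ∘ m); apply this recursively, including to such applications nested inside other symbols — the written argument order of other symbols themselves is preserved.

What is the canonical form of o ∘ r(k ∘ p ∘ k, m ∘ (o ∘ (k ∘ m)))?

Simplify inside:  r(k ∘ p ∘ k, m ∘ (o ∘ (k ∘ m)))  →  r(k ∘ k ∘ p, k ∘ m ∘ m)
Units out:  drop o
Order the arguments:  r(k ∘ k ∘ p, k ∘ m ∘ m)

Answer: r(k ∘ k ∘ p, k ∘ m ∘ m)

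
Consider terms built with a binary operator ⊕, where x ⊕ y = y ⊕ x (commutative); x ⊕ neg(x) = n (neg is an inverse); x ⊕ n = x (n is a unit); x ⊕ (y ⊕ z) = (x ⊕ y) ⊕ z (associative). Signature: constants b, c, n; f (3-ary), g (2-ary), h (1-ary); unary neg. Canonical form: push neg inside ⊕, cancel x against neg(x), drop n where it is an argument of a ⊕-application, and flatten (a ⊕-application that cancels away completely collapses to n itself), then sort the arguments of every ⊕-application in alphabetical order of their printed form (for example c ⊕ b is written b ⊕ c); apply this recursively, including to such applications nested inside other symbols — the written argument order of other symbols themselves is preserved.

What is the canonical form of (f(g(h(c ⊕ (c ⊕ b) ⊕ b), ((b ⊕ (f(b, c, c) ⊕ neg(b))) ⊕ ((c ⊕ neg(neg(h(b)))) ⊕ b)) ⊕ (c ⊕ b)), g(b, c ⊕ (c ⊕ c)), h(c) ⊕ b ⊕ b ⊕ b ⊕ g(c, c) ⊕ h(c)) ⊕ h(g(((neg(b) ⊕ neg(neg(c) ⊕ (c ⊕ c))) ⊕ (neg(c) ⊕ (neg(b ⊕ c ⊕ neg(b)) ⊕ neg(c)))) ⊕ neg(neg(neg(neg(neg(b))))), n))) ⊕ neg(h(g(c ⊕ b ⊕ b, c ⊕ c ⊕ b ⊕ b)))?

Answer: f(g(h(b ⊕ b ⊕ c ⊕ c), b ⊕ b ⊕ c ⊕ c ⊕ f(b, c, c) ⊕ h(b)), g(b, c ⊕ c ⊕ c), b ⊕ b ⊕ b ⊕ g(c, c) ⊕ h(c) ⊕ h(c)) ⊕ h(g(neg(b) ⊕ neg(b) ⊕ neg(c) ⊕ neg(c) ⊕ neg(c) ⊕ neg(c), n)) ⊕ neg(h(g(b ⊕ b ⊕ c, b ⊕ b ⊕ c ⊕ c)))

Derivation:
Push neg inside:  distribute neg over ⊕ and collapse double neg
Combine occurrences:  f(g(h(b ⊕ b ⊕ c ⊕ c), b ⊕ b ⊕ c ⊕ c ⊕ f(b, c, c) ⊕ h(b)), g(b, c ⊕ c ⊕ c), b ⊕ b ⊕ b ⊕ g(c, c) ⊕ h(c) ⊕ h(c)) ⊕ h(g(neg(b) ⊕ neg(b) ⊕ neg(c) ⊕ neg(c) ⊕ neg(c) ⊕ neg(c), n)) ⊕ neg(h(g(b ⊕ b ⊕ c, b ⊕ b ⊕ c ⊕ c)))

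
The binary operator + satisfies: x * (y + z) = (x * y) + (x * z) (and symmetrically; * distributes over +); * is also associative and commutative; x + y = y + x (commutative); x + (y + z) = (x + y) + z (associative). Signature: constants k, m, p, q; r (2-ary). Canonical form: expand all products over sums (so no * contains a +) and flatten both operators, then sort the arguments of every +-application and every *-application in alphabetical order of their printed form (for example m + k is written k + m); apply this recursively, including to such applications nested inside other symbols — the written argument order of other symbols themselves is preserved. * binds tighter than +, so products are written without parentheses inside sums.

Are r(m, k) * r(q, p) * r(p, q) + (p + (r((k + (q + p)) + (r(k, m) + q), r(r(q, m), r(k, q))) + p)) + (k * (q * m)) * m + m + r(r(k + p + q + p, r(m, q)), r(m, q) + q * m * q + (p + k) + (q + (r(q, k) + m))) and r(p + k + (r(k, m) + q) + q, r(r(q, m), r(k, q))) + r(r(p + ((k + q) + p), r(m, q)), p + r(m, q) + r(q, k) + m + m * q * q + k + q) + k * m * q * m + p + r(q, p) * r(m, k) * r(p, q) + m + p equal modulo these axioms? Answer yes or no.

Answer: yes — both canonical forms are k * m * m * q + m + p + p + r(k + p + q + q + r(k, m), r(r(q, m), r(k, q))) + r(m, k) * r(p, q) * r(q, p) + r(r(k + p + p + q, r(m, q)), k + m + m * q * q + p + q + r(m, q) + r(q, k))

Derivation:
Left:  r(m, k) * r(q, p) * r(p, q) + (p + (r((k + (q + p)) + (r(k, m) + q), r(r(q, m), r(k, q))) + p)) + (k * (q * m)) * m + m + r(r(k + p + q + p, r(m, q)), r(m, q) + q * m * q + (p + k) + (q + (r(q, k) + m)))
  Flatten:  r(m, k) * r(p, q) * r(q, p) + p + r(k + p + q + q + r(k, m), r(r(q, m), r(k, q))) + p + k * m * m * q + m + r(r(k + p + p + q, r(m, q)), k + m + m * q * q + p + q + r(m, q) + r(q, k))
  Sort arguments:  k * m * m * q + m + p + p + r(k + p + q + q + r(k, m), r(r(q, m), r(k, q))) + r(m, k) * r(p, q) * r(q, p) + r(r(k + p + p + q, r(m, q)), k + m + m * q * q + p + q + r(m, q) + r(q, k))
Right:  r(p + k + (r(k, m) + q) + q, r(r(q, m), r(k, q))) + r(r(p + ((k + q) + p), r(m, q)), p + r(m, q) + r(q, k) + m + m * q * q + k + q) + k * m * q * m + p + r(q, p) * r(m, k) * r(p, q) + m + p
  Flatten:  r(k + p + q + q + r(k, m), r(r(q, m), r(k, q))) + r(r(k + p + p + q, r(m, q)), k + m + m * q * q + p + q + r(m, q) + r(q, k)) + k * m * m * q + p + r(m, k) * r(p, q) * r(q, p) + m + p
  Order the arguments:  k * m * m * q + m + p + p + r(k + p + q + q + r(k, m), r(r(q, m), r(k, q))) + r(m, k) * r(p, q) * r(q, p) + r(r(k + p + p + q, r(m, q)), k + m + m * q * q + p + q + r(m, q) + r(q, k))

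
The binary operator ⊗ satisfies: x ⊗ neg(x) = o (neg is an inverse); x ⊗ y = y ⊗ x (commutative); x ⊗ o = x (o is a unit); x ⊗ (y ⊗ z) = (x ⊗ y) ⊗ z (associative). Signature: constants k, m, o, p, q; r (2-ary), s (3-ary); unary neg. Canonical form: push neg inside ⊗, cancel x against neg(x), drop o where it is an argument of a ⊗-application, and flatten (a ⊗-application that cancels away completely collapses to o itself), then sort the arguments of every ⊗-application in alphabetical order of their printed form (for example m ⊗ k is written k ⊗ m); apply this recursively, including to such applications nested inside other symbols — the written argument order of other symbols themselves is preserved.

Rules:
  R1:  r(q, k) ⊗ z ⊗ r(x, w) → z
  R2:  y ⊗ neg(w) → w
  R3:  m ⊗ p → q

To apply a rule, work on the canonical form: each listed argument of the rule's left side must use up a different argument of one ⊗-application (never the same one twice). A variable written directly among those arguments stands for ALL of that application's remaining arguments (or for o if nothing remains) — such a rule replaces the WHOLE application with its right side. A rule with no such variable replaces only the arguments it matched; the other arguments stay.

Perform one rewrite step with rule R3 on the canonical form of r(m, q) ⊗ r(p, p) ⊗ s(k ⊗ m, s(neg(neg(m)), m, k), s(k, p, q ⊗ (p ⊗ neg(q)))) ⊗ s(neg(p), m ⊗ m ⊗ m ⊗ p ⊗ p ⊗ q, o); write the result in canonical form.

Answer: r(m, q) ⊗ r(p, p) ⊗ s(k ⊗ m, s(m, m, k), s(k, p, p)) ⊗ s(neg(p), m ⊗ m ⊗ p ⊗ q ⊗ q, o)

Derivation:
Canonical form:  r(m, q) ⊗ r(p, p) ⊗ s(k ⊗ m, s(m, m, k), s(k, p, p)) ⊗ s(neg(p), m ⊗ m ⊗ m ⊗ p ⊗ p ⊗ q, o)
R3 matches:  uses m, p
Giving:  r(m, q) ⊗ r(p, p) ⊗ s(k ⊗ m, s(m, m, k), s(k, p, p)) ⊗ s(neg(p), m ⊗ m ⊗ p ⊗ q ⊗ q, o)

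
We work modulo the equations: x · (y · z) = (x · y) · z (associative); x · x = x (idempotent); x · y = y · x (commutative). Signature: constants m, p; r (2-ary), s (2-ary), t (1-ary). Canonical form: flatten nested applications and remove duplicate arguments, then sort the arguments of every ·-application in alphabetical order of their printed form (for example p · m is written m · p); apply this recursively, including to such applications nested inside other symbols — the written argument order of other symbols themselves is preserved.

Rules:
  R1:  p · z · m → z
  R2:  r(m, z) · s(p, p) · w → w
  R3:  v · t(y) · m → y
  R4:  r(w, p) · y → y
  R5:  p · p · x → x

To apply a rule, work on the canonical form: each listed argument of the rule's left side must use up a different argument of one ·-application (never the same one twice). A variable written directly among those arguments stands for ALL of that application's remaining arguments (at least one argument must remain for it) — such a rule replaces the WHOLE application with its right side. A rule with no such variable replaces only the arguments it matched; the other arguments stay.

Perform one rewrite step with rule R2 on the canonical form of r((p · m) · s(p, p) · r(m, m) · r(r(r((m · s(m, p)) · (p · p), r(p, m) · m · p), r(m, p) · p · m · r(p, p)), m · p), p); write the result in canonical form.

Answer: r(m · p · r(r(r(m · p · s(m, p), m · p · r(p, m)), m · p · r(m, p) · r(p, p)), m · p), p)

Derivation:
Canonical form:  r(m · p · r(m, m) · r(r(r(m · p · s(m, p), m · p · r(p, m)), m · p · r(m, p) · r(p, p)), m · p) · s(p, p), p)
Match R2:  consume r(m, m), s(p, p);  w := m · p · r(r(r(m · p · s(m, p), m · p · r(p, m)), m · p · r(m, p) · r(p, p)), m · p), z := m
The variable takes the whole remainder — replace the entire application.
New term:  r(m · p · r(r(r(m · p · s(m, p), m · p · r(p, m)), m · p · r(m, p) · r(p, p)), m · p), p)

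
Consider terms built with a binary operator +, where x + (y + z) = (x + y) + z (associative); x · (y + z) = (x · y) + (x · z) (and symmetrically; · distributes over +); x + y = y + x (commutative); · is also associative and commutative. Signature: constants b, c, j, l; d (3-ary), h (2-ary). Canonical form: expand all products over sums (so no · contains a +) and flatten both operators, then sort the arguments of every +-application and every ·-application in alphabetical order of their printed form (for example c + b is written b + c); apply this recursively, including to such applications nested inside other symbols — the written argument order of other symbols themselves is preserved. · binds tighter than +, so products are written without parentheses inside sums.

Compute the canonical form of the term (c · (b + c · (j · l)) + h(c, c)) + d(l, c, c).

Distribute:  b · c + c · c · j · l + h(c, c) + d(l, c, c)
Order the arguments:  b · c + c · c · j · l + d(l, c, c) + h(c, c)

Answer: b · c + c · c · j · l + d(l, c, c) + h(c, c)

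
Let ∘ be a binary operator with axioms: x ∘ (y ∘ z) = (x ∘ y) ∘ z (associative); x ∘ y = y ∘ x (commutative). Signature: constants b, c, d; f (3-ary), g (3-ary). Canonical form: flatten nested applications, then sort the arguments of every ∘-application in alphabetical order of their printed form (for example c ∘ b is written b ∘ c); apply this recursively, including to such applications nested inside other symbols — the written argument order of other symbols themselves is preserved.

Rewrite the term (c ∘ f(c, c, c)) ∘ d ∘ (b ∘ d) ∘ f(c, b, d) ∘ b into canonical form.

Un-nest:  c ∘ f(c, c, c) ∘ d ∘ b ∘ d ∘ f(c, b, d) ∘ b
Sort:  b ∘ b ∘ c ∘ d ∘ d ∘ f(c, b, d) ∘ f(c, c, c)

Answer: b ∘ b ∘ c ∘ d ∘ d ∘ f(c, b, d) ∘ f(c, c, c)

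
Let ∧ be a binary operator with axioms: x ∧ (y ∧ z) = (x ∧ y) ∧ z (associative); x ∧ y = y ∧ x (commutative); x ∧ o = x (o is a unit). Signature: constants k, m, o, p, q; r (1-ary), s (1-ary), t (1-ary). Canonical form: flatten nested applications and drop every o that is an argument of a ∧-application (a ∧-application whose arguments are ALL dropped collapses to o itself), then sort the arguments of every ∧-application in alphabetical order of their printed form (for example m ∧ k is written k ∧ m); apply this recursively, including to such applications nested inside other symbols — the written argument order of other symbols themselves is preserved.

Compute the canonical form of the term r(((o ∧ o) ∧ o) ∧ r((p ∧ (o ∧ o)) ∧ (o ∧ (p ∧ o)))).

Descend into:  ((o ∧ o) ∧ o) ∧ r((p ∧ (o ∧ o)) ∧ (o ∧ (p ∧ o)))
Flatten:  o ∧ o ∧ o ∧ r((p ∧ (o ∧ o)) ∧ (o ∧ (p ∧ o)))
Simplify inside:  r((p ∧ (o ∧ o)) ∧ (o ∧ (p ∧ o)))  →  r(p ∧ p)
Units out:  drop o (×3)
Sort:  r(p ∧ p)
Put back:  r(r(p ∧ p))

Answer: r(r(p ∧ p))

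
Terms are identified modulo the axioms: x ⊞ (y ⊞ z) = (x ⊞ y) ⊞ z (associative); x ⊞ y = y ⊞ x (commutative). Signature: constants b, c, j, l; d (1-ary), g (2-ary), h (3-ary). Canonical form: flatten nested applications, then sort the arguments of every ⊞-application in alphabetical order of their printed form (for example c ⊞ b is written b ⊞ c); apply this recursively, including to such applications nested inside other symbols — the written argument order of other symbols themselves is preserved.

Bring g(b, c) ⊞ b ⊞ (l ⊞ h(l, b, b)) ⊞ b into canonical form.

Answer: b ⊞ b ⊞ g(b, c) ⊞ h(l, b, b) ⊞ l

Derivation:
Merge nested applications:  g(b, c) ⊞ b ⊞ l ⊞ h(l, b, b) ⊞ b
Order the arguments:  b ⊞ b ⊞ g(b, c) ⊞ h(l, b, b) ⊞ l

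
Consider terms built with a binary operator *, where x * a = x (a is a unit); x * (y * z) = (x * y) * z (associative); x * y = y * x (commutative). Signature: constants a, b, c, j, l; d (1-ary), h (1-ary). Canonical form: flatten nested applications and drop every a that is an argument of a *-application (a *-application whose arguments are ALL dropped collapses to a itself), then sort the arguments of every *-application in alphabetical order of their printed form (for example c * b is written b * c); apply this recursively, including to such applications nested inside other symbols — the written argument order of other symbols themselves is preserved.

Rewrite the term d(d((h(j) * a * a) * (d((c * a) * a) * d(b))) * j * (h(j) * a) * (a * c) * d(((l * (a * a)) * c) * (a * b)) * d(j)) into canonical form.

Work inside:  d((h(j) * a * a) * (d((c * a) * a) * d(b))) * j * (h(j) * a) * (a * c) * d(((l * (a * a)) * c) * (a * b)) * d(j)
Un-nest:  d((h(j) * a * a) * (d((c * a) * a) * d(b))) * j * h(j) * a * a * c * d(((l * (a * a)) * c) * (a * b)) * d(j)
Simplify inside:  d((h(j) * a * a) * (d((c * a) * a) * d(b)))  →  d(d(b) * d(c) * h(j))
Canonicalize subterm:  d(((l * (a * a)) * c) * (a * b))  →  d(b * c * l)
Unit:  drop a (×2)
Sort:  c * d(b * c * l) * d(d(b) * d(c) * h(j)) * d(j) * h(j) * j
Reassemble:  d(c * d(b * c * l) * d(d(b) * d(c) * h(j)) * d(j) * h(j) * j)

Answer: d(c * d(b * c * l) * d(d(b) * d(c) * h(j)) * d(j) * h(j) * j)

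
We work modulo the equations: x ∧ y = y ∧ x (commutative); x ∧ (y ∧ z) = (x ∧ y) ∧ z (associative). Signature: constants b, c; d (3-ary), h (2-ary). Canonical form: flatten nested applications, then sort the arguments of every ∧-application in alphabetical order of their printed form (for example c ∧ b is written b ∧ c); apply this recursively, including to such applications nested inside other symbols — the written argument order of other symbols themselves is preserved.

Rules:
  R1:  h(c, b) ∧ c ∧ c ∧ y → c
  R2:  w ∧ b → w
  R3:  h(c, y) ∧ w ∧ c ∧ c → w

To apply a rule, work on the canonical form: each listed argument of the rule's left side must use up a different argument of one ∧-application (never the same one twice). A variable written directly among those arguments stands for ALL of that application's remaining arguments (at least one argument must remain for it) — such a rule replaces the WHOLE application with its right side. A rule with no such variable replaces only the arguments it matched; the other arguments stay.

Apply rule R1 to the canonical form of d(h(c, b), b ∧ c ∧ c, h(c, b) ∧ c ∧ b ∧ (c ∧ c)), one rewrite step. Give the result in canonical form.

Canonical form:  d(h(c, b), b ∧ c ∧ c, b ∧ c ∧ c ∧ c ∧ h(c, b))
Apply R1:  consuming c, c, h(c, b);  y := b ∧ c
The variable takes the whole remainder — replace the entire application.
New term:  d(h(c, b), b ∧ c ∧ c, c)

Answer: d(h(c, b), b ∧ c ∧ c, c)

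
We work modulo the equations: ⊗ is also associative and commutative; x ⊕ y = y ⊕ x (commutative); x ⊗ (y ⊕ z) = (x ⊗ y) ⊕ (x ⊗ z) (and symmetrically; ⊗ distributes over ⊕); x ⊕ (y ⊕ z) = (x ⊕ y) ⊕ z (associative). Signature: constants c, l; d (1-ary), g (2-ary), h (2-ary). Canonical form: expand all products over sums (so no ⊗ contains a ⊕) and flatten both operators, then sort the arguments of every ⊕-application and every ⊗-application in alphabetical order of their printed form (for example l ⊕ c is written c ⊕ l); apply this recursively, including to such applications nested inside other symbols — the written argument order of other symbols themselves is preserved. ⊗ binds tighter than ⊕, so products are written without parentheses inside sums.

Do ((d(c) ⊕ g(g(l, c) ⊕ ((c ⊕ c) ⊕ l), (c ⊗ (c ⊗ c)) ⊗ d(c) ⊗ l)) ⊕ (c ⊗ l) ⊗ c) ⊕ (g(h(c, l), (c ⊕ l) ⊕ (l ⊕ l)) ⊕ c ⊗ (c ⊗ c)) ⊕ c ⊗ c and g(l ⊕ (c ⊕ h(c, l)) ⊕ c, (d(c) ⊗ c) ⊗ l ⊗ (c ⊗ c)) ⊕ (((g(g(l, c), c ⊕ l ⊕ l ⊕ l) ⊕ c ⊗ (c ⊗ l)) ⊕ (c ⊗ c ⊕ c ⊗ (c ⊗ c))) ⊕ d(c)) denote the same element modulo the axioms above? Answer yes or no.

Answer: no — c ⊗ c ⊕ c ⊗ c ⊗ c ⊕ c ⊗ c ⊗ l ⊕ d(c) ⊕ g(c ⊕ c ⊕ g(l, c) ⊕ l, c ⊗ c ⊗ c ⊗ d(c) ⊗ l) ⊕ g(h(c, l), c ⊕ l ⊕ l ⊕ l) vs c ⊗ c ⊕ c ⊗ c ⊗ c ⊕ c ⊗ c ⊗ l ⊕ d(c) ⊕ g(c ⊕ c ⊕ h(c, l) ⊕ l, c ⊗ c ⊗ c ⊗ d(c) ⊗ l) ⊕ g(g(l, c), c ⊕ l ⊕ l ⊕ l)

Derivation:
Left:  ((d(c) ⊕ g(g(l, c) ⊕ ((c ⊕ c) ⊕ l), (c ⊗ (c ⊗ c)) ⊗ d(c) ⊗ l)) ⊕ (c ⊗ l) ⊗ c) ⊕ (g(h(c, l), (c ⊕ l) ⊕ (l ⊕ l)) ⊕ c ⊗ (c ⊗ c)) ⊕ c ⊗ c
  Merge nested applications:  d(c) ⊕ g(c ⊕ c ⊕ g(l, c) ⊕ l, c ⊗ c ⊗ c ⊗ d(c) ⊗ l) ⊕ c ⊗ c ⊗ l ⊕ g(h(c, l), c ⊕ l ⊕ l ⊕ l) ⊕ c ⊗ c ⊗ c ⊕ c ⊗ c
  Order the arguments:  c ⊗ c ⊕ c ⊗ c ⊗ c ⊕ c ⊗ c ⊗ l ⊕ d(c) ⊕ g(c ⊕ c ⊕ g(l, c) ⊕ l, c ⊗ c ⊗ c ⊗ d(c) ⊗ l) ⊕ g(h(c, l), c ⊕ l ⊕ l ⊕ l)
Right:  g(l ⊕ (c ⊕ h(c, l)) ⊕ c, (d(c) ⊗ c) ⊗ l ⊗ (c ⊗ c)) ⊕ (((g(g(l, c), c ⊕ l ⊕ l ⊕ l) ⊕ c ⊗ (c ⊗ l)) ⊕ (c ⊗ c ⊕ c ⊗ (c ⊗ c))) ⊕ d(c))
  Merge nested applications:  g(c ⊕ c ⊕ h(c, l) ⊕ l, c ⊗ c ⊗ c ⊗ d(c) ⊗ l) ⊕ g(g(l, c), c ⊕ l ⊕ l ⊕ l) ⊕ c ⊗ c ⊗ l ⊕ c ⊗ c ⊕ c ⊗ c ⊗ c ⊕ d(c)
  Order the arguments:  c ⊗ c ⊕ c ⊗ c ⊗ c ⊕ c ⊗ c ⊗ l ⊕ d(c) ⊕ g(c ⊕ c ⊕ h(c, l) ⊕ l, c ⊗ c ⊗ c ⊗ d(c) ⊗ l) ⊕ g(g(l, c), c ⊕ l ⊕ l ⊕ l)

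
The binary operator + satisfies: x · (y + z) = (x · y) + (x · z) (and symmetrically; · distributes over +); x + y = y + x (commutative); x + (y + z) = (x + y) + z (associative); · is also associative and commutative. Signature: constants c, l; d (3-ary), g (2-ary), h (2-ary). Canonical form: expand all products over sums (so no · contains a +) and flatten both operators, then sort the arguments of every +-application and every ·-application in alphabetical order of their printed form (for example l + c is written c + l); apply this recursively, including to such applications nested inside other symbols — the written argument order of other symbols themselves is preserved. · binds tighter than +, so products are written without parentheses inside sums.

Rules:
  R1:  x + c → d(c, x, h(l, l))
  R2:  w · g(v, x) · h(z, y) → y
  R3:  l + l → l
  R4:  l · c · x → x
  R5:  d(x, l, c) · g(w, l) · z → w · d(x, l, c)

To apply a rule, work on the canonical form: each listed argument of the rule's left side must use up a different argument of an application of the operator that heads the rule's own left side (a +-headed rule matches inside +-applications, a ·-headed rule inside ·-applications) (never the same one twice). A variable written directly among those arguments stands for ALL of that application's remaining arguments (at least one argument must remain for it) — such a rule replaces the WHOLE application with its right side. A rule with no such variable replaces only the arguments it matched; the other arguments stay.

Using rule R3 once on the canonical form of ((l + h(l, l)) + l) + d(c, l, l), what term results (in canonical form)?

Canonical form:  d(c, l, l) + h(l, l) + l + l
R3 matches:  uses l, l
New term:  d(c, l, l) + h(l, l) + l

Answer: d(c, l, l) + h(l, l) + l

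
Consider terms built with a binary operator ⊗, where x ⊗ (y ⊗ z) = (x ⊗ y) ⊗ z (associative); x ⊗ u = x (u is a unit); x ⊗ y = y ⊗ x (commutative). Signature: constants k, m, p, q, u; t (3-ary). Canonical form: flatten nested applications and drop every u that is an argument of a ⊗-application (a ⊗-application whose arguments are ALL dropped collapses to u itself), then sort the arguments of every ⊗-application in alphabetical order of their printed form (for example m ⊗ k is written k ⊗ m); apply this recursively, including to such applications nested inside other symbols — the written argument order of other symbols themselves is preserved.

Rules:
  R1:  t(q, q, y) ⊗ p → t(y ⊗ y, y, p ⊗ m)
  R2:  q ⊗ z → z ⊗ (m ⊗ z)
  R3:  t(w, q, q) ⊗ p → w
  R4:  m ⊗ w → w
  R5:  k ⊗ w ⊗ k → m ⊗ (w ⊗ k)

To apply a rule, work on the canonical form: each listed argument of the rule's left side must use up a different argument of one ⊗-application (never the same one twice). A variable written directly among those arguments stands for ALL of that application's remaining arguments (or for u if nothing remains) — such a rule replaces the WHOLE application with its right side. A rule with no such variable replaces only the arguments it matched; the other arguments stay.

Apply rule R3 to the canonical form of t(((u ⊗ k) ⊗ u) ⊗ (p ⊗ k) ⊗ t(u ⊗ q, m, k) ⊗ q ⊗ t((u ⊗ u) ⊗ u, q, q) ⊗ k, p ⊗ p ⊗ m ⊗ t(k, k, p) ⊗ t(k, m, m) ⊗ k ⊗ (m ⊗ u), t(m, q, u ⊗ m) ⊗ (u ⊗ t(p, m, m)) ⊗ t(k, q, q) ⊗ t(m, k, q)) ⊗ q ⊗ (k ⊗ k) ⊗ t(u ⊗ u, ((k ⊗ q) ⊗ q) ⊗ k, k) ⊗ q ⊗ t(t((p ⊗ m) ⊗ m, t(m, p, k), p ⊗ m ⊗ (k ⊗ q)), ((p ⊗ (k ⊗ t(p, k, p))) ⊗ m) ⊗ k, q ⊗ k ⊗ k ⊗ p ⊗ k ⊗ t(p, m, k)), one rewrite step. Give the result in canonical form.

Canonical form:  k ⊗ k ⊗ q ⊗ q ⊗ t(k ⊗ k ⊗ k ⊗ p ⊗ q ⊗ t(q, m, k) ⊗ t(u, q, q), k ⊗ m ⊗ m ⊗ p ⊗ p ⊗ t(k, k, p) ⊗ t(k, m, m), t(k, q, q) ⊗ t(m, k, q) ⊗ t(m, q, m) ⊗ t(p, m, m)) ⊗ t(t(m ⊗ m ⊗ p, t(m, p, k), k ⊗ m ⊗ p ⊗ q), k ⊗ k ⊗ m ⊗ p ⊗ t(p, k, p), k ⊗ k ⊗ k ⊗ p ⊗ q ⊗ t(p, m, k)) ⊗ t(u, k ⊗ k ⊗ q ⊗ q, k)
Match R3:  consume p, t(u, q, q);  w := u
Result:  k ⊗ k ⊗ q ⊗ q ⊗ t(k ⊗ k ⊗ k ⊗ q ⊗ t(q, m, k), k ⊗ m ⊗ m ⊗ p ⊗ p ⊗ t(k, k, p) ⊗ t(k, m, m), t(k, q, q) ⊗ t(m, k, q) ⊗ t(m, q, m) ⊗ t(p, m, m)) ⊗ t(t(m ⊗ m ⊗ p, t(m, p, k), k ⊗ m ⊗ p ⊗ q), k ⊗ k ⊗ m ⊗ p ⊗ t(p, k, p), k ⊗ k ⊗ k ⊗ p ⊗ q ⊗ t(p, m, k)) ⊗ t(u, k ⊗ k ⊗ q ⊗ q, k)

Answer: k ⊗ k ⊗ q ⊗ q ⊗ t(k ⊗ k ⊗ k ⊗ q ⊗ t(q, m, k), k ⊗ m ⊗ m ⊗ p ⊗ p ⊗ t(k, k, p) ⊗ t(k, m, m), t(k, q, q) ⊗ t(m, k, q) ⊗ t(m, q, m) ⊗ t(p, m, m)) ⊗ t(t(m ⊗ m ⊗ p, t(m, p, k), k ⊗ m ⊗ p ⊗ q), k ⊗ k ⊗ m ⊗ p ⊗ t(p, k, p), k ⊗ k ⊗ k ⊗ p ⊗ q ⊗ t(p, m, k)) ⊗ t(u, k ⊗ k ⊗ q ⊗ q, k)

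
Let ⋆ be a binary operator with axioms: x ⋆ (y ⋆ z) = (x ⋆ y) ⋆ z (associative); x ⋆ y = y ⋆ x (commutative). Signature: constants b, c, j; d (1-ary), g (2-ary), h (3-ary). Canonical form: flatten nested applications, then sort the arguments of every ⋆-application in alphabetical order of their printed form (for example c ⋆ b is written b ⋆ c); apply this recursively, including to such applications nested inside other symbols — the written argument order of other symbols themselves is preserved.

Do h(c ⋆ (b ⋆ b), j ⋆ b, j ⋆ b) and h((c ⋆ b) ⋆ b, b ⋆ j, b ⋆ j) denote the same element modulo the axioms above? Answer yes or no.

Left:  h(c ⋆ (b ⋆ b), j ⋆ b, j ⋆ b)
  Focus inside:  c ⋆ (b ⋆ b)
  Merge nested applications:  c ⋆ b ⋆ b
  Sort:  b ⋆ b ⋆ c
  Reassemble:  h(b ⋆ b ⋆ c, b ⋆ j, b ⋆ j)
Right:  h((c ⋆ b) ⋆ b, b ⋆ j, b ⋆ j)
  Focus inside:  (c ⋆ b) ⋆ b
  Flatten:  c ⋆ b ⋆ b
  Order the arguments:  b ⋆ b ⋆ c
  Reassemble:  h(b ⋆ b ⋆ c, b ⋆ j, b ⋆ j)

Answer: yes — both canonical forms are h(b ⋆ b ⋆ c, b ⋆ j, b ⋆ j)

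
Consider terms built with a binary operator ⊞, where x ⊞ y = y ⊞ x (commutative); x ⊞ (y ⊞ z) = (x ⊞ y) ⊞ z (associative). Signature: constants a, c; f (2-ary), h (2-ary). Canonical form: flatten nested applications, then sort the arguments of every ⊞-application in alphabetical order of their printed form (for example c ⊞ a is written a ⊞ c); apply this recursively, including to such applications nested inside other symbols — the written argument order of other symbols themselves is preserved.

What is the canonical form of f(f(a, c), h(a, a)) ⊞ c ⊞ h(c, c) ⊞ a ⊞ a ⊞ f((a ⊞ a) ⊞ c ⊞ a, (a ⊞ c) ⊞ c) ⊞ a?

Inside:  f((a ⊞ a) ⊞ c ⊞ a, (a ⊞ c) ⊞ c)  →  f(a ⊞ a ⊞ a ⊞ c, a ⊞ c ⊞ c)
Order the arguments:  a ⊞ a ⊞ a ⊞ c ⊞ f(a ⊞ a ⊞ a ⊞ c, a ⊞ c ⊞ c) ⊞ f(f(a, c), h(a, a)) ⊞ h(c, c)

Answer: a ⊞ a ⊞ a ⊞ c ⊞ f(a ⊞ a ⊞ a ⊞ c, a ⊞ c ⊞ c) ⊞ f(f(a, c), h(a, a)) ⊞ h(c, c)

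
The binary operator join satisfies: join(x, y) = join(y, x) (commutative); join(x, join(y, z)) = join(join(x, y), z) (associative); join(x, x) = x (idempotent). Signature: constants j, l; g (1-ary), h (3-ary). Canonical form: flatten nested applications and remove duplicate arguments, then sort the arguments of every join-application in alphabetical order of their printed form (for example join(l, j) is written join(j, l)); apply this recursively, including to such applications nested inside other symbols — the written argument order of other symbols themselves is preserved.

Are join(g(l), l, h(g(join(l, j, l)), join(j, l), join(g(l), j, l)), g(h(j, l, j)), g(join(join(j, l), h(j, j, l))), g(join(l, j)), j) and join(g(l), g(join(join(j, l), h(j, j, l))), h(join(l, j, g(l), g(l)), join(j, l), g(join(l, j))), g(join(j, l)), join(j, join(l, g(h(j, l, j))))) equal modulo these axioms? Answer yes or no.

Answer: no — join(g(h(j, l, j)), g(join(h(j, j, l), j, l)), g(join(j, l)), g(l), h(g(join(j, l)), join(j, l), join(g(l), j, l)), j, l) vs join(g(h(j, l, j)), g(join(h(j, j, l), j, l)), g(join(j, l)), g(l), h(join(g(l), j, l), join(j, l), g(join(j, l))), j, l)

Derivation:
Left:  join(g(l), l, h(g(join(l, j, l)), join(j, l), join(g(l), j, l)), g(h(j, l, j)), g(join(join(j, l), h(j, j, l))), g(join(l, j)), j)
  Inside:  h(g(join(l, j, l)), join(j, l), join(g(l), j, l))  →  h(g(join(j, l)), join(j, l), join(g(l), j, l))
  Simplify inside:  g(join(join(j, l), h(j, j, l)))  →  g(join(h(j, j, l), j, l))
  Canonicalize subterm:  g(join(l, j))  →  g(join(j, l))
  Sort:  join(g(h(j, l, j)), g(join(h(j, j, l), j, l)), g(join(j, l)), g(l), h(g(join(j, l)), join(j, l), join(g(l), j, l)), j, l)
Right:  join(g(l), g(join(join(j, l), h(j, j, l))), h(join(l, j, g(l), g(l)), join(j, l), g(join(l, j))), g(join(j, l)), join(j, join(l, g(h(j, l, j)))))
  Merge nested applications:  join(g(l), g(join(join(j, l), h(j, j, l))), h(join(l, j, g(l), g(l)), join(j, l), g(join(l, j))), g(join(j, l)), j, l, g(h(j, l, j)))
  Inside:  g(join(join(j, l), h(j, j, l)))  →  g(join(h(j, j, l), j, l))
  Inside:  h(join(l, j, g(l), g(l)), join(j, l), g(join(l, j)))  →  h(join(g(l), j, l), join(j, l), g(join(j, l)))
  Sort:  join(g(h(j, l, j)), g(join(h(j, j, l), j, l)), g(join(j, l)), g(l), h(join(g(l), j, l), join(j, l), g(join(j, l))), j, l)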